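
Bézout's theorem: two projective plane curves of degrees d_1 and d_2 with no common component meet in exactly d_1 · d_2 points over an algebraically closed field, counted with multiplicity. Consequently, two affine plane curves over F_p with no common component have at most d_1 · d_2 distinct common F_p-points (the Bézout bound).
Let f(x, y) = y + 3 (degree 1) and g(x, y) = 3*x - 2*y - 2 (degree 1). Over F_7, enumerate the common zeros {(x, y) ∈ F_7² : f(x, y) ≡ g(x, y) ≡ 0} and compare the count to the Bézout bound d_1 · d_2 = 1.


Common zeros: {(1, 4)}; count = 1; Bézout bound = 1.

deg(f) = 1, deg(g) = 1, so Bézout bound = 1.
Scan x ∈ F_7. For each x, list the y ∈ F_7 with f(x, y) ≡ 0 and those with g(x, y) ≡ 0 (mod 7); the common zeros in that column are the intersection.
  x = 0: f ≡ 0 at y ∈ {4}; g ≡ 0 at y ∈ {6}; common: ∅.
  x = 1: f ≡ 0 at y ∈ {4}; g ≡ 0 at y ∈ {4}; common: {4}.
  x = 2: f ≡ 0 at y ∈ {4}; g ≡ 0 at y ∈ {2}; common: ∅.
  x = 3: f ≡ 0 at y ∈ {4}; g ≡ 0 at y ∈ {0}; common: ∅.
  x = 4: f ≡ 0 at y ∈ {4}; g ≡ 0 at y ∈ {5}; common: ∅.
  x = 5: f ≡ 0 at y ∈ {4}; g ≡ 0 at y ∈ {3}; common: ∅.
  x = 6: f ≡ 0 at y ∈ {4}; g ≡ 0 at y ∈ {1}; common: ∅.
Collecting: common zeros = {(1, 4)}, so the count is 1.
Comparison with the Bézout bound: 1 ≤ 1 = deg(f)·deg(g), as expected for curves with no common component (the bound is attained).


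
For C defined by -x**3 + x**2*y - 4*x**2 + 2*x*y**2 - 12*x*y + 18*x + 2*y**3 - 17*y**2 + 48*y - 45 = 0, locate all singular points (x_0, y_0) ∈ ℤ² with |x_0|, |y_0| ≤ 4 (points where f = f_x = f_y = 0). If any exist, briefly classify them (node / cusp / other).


Singular points: {(0, 3)}; classification: node.

Compute partial derivatives:
  f_x = -3*x**2 + 2*x*y - 8*x + 2*y**2 - 12*y + 18.
  f_y = x**2 + 4*x*y - 12*x + 6*y**2 - 34*y + 48.
Scan x_0 ∈ {−4, ..., 4}. For each x_0, f_y(x_0, y) is a polynomial in y; find its integer roots y ∈ {−4, ..., 4}, then test f_x and f at those candidates.
  x = -4: f_y(-4, y) = 6*y**2 - 50*y + 112; no integer root y with |y| ≤ 4.
  x = -3: f_y(-3, y) = 6*y**2 - 46*y + 93; no integer root y with |y| ≤ 4.
  x = -2: f_y(-2, y) = 6*y**2 - 42*y + 76; no integer root y with |y| ≤ 4.
  x = -1: f_y(-1, y) = 6*y**2 - 38*y + 61; no integer root y with |y| ≤ 4.
  x = 0: f_y(0, y) = 6*y**2 - 34*y + 48; vanishes at y ∈ {3}. (0, 3): f_x = 0, f = 0 — SINGULAR.
  x = 1: f_y(1, y) = 6*y**2 - 30*y + 37; no integer root y with |y| ≤ 4.
  x = 2: f_y(2, y) = 6*y**2 - 26*y + 28; vanishes at y ∈ {2}. (2, 2): f_x = -18 ≠ 0.
  x = 3: f_y(3, y) = 6*y**2 - 22*y + 21; no integer root y with |y| ≤ 4.
  x = 4: f_y(4, y) = 6*y**2 - 18*y + 16; no integer root y with |y| ≤ 4.
Only singular point on the grid: (0, 3).
Classify: substitute x = 0 + u, y = 3 + v and expand: f = -u**3 + u**2*v - u**2 + 2*u*v**2 + 2*v**3 + v**2.
No constant or linear terms (consistent with a singular point). Quadratic part: -u**2 + v**2. Cubic part: -u**3 + u**2*v + 2*u*v**2 + 2*v**3.
The quadratic part v**2 - u**2 = (v − u)(v + u) splits into two distinct linear factors, so there are two distinct tangent lines y − 3 = ±(x − 0) — this is a node (ordinary double point).
Classification: node.


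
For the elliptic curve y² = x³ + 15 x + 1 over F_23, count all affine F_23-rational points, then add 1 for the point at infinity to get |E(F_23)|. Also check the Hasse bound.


Affine points = {(0, 1), (0, 22), (2, 4), (2, 19), (3, 2), (3, 21), (6, 10), (6, 13), (7, 9), (7, 14), (8, 9), (8, 14), (10, 1), (10, 22), (11, 5), (11, 18), (12, 0), (13, 1), (13, 22), (15, 6), (15, 17), (16, 6), (16, 17), (18, 10), (18, 13), (21, 3), (21, 20), (22, 10), (22, 13)}; affine count = 29; |E(F_23)| = 30.

Discriminant check: Δ ∝ 4a³ + 27b² = 4·15³ + 27·1² = 4·3375 + 27·1 ≡ 3 (mod 23). Nonzero ⇒ E is nonsingular.
For each x ∈ F_23, compute rhs = x³ + 15·x + 1 mod 23, then count y ∈ F_23 with y² ≡ rhs.
  x = 0: rhs = 1, matching y values: 1, 22 (2 points).
  x = 1: rhs = 17, matching y values: none (0 points).
  x = 2: rhs = 16, matching y values: 4, 19 (2 points).
  x = 3: rhs = 4, matching y values: 2, 21 (2 points).
  x = 4: rhs = 10, matching y values: none (0 points).
  x = 5: rhs = 17, matching y values: none (0 points).
  x = 6: rhs = 8, matching y values: 10, 13 (2 points).
  x = 7: rhs = 12, matching y values: 9, 14 (2 points).
  x = 8: rhs = 12, matching y values: 9, 14 (2 points).
  x = 9: rhs = 14, matching y values: none (0 points).
  x = 10: rhs = 1, matching y values: 1, 22 (2 points).
  x = 11: rhs = 2, matching y values: 5, 18 (2 points).
  x = 12: rhs = 0, matching y values: 0 (1 points).
  x = 13: rhs = 1, matching y values: 1, 22 (2 points).
  x = 14: rhs = 11, matching y values: none (0 points).
  x = 15: rhs = 13, matching y values: 6, 17 (2 points).
  x = 16: rhs = 13, matching y values: 6, 17 (2 points).
  x = 17: rhs = 17, matching y values: none (0 points).
  x = 18: rhs = 8, matching y values: 10, 13 (2 points).
  x = 19: rhs = 15, matching y values: none (0 points).
  x = 20: rhs = 21, matching y values: none (0 points).
  x = 21: rhs = 9, matching y values: 3, 20 (2 points).
  x = 22: rhs = 8, matching y values: 10, 13 (2 points).
Total affine count: 29.
Full point count |E(F_23)| = 29 + 1 = 30.
Hasse bound: |30 − (23+1)| = |6| = 6 ≤ 2√23 ≈ 9.5917 ✓.


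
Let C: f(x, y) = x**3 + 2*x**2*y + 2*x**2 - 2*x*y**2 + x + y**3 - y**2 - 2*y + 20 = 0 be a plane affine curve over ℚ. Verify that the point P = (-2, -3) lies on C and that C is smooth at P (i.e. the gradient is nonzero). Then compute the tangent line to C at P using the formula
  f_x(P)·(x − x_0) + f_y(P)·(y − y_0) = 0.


Tangent line at P: 11*x + 15*y + 67 = 0.

Step 1: f(-2, -3) = 0, so P lies on C.
Step 2: partial derivatives
  f_x(x, y) = 3*x**2 + 4*x*y + 4*x - 2*y**2 + 1, f_y(x, y) = 2*x**2 - 4*x*y + 3*y**2 - 2*y - 2.
  f_x(P) = 11, f_y(P) = 15 (gradient nonzero, so P is smooth).
Step 3: tangent line at P: 11·(x − -2) + 15·(y − -3) = 0.
Expanding: 11*x + 15*y + 67 = 0.


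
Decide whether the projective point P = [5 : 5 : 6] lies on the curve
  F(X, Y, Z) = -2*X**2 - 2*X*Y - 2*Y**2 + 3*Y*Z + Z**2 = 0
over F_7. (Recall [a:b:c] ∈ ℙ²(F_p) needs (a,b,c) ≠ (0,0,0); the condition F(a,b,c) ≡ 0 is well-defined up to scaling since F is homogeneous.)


F(5,5,6) ≡ 4 (mod 7); P is NOT on the curve.

Evaluate F(5, 5, 6) term-by-term (mod 7).
  -2*X**2 ↦ -2·25·1·1 = -50
  -2*X*Y ↦ -2·5·5·1 = -50
  -2*Y**2 ↦ -2·1·25·1 = -50
  3*Y*Z ↦ 3·1·5·6 = 90
  Z**2 ↦ 1·1·1·36 = 36
Sum: F(5, 5, 6) = (-50) + (-50) + (-50) + (90) + (36) = -24.
Reducing mod 7: -24 ≡ 4 (mod 7).
Since F(a, b, c) ≡ 4 ≠ 0 (mod 7), P does NOT lie on the curve.


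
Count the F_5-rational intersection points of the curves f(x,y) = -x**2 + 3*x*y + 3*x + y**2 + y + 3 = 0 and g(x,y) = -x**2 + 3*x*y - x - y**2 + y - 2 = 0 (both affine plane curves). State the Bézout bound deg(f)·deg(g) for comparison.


Common zeros: ∅; count = 0; Bézout bound = 4.

deg(f) = 2, deg(g) = 2, so Bézout bound = 4.
Scan x ∈ F_5. For each x, list the y ∈ F_5 with f(x, y) ≡ 0 and those with g(x, y) ≡ 0 (mod 5); the common zeros in that column are the intersection.
  x = 0: f ≡ 0 at y ∈ {1, 3}; g ≡ 0 at y ∈ ∅; common: ∅.
  x = 1: f ≡ 0 at y ∈ {0, 1}; g ≡ 0 at y ∈ {2}; common: ∅.
  x = 2: f ≡ 0 at y ∈ {0, 3}; g ≡ 0 at y ∈ ∅; common: ∅.
  x = 3: f ≡ 0 at y ∈ ∅; g ≡ 0 at y ∈ {1, 4}; common: ∅.
  x = 4: f ≡ 0 at y ∈ ∅; g ≡ 0 at y ∈ {1, 2}; common: ∅.
Collecting: common zeros = ∅, so the count is 0.
Comparison with the Bézout bound: 0 ≤ 4 = deg(f)·deg(g), as expected for curves with no common component (the affine F_5-count falls short of the bound because intersections may lie at infinity, over extension fields, or carry multiplicity).


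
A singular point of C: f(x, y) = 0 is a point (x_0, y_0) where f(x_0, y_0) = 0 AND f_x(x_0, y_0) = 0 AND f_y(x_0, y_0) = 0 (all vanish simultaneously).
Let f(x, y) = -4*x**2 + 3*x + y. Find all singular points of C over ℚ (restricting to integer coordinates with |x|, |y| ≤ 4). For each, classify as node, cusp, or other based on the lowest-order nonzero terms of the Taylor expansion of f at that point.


No singular points in the scanned grid; C is smooth there.

Compute partial derivatives:
  f_x = 3 - 8*x.
  f_y = 1.
f_y = 1 is a nonzero constant, so f_y never vanishes: no point (x, y) can satisfy f = f_x = f_y = 0. In particular no (x, y) ∈ {−4, ..., 4}² is singular; the curve is smooth.


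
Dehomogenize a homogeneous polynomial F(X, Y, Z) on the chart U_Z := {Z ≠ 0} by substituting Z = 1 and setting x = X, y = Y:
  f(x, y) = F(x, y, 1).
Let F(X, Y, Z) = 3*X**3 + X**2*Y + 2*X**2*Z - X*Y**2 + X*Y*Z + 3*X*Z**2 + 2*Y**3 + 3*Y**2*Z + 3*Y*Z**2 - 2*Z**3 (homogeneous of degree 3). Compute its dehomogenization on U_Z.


f(x, y) = 3*x**3 + x**2*y + 2*x**2 - x*y**2 + x*y + 3*x + 2*y**3 + 3*y**2 + 3*y - 2

On U_Z we set Z = 1. Each monomial c·X^i·Y^j·Z^k in F becomes c·x^i·y^j·1^k = c·x^i·y^j.
Substituting Z = 1: F(X, Y, 1) = 3*x**3 + x**2*y + 2*x**2 - x*y**2 + x*y + 3*x + 2*y**3 + 3*y**2 + 3*y - 2.
Note: deg(f) ≤ deg(F) = 3; strict inequality happens when F is divisible by Z (lost terms).


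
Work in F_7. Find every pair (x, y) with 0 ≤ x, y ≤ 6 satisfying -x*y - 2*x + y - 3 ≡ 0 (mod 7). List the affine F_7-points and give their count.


Affine F_7-points: {(0, 3), (2, 0), (3, 6), (4, 1), (5, 2), (6, 4)}; count = 6.

For each of the 49 pairs (x, y) ∈ F_7², evaluate f(x, y) mod 7. Record the zeros.
  x = 0: [0↦4, 1↦5, 2↦6, 3↦0, 4↦1, 5↦2, 6↦3]  zeros at y ∈ {3}
  x = 1: [0↦2, 1↦2, 2↦2, 3↦2, 4↦2, 5↦2, 6↦2]  zeros at y ∈ ∅
  x = 2: [0↦0, 1↦6, 2↦5, 3↦4, 4↦3, 5↦2, 6↦1]  zeros at y ∈ {0}
  x = 3: [0↦5, 1↦3, 2↦1, 3↦6, 4↦4, 5↦2, 6↦0]  zeros at y ∈ {6}
  x = 4: [0↦3, 1↦0, 2↦4, 3↦1, 4↦5, 5↦2, 6↦6]  zeros at y ∈ {1}
  x = 5: [0↦1, 1↦4, 2↦0, 3↦3, 4↦6, 5↦2, 6↦5]  zeros at y ∈ {2}
  x = 6: [0↦6, 1↦1, 2↦3, 3↦5, 4↦0, 5↦2, 6↦4]  zeros at y ∈ {4}
Collecting zeros: affine points = {(0, 3), (2, 0), (3, 6), (4, 1), (5, 2), (6, 4)}.
Total count |C(F_7)_aff| = 6.


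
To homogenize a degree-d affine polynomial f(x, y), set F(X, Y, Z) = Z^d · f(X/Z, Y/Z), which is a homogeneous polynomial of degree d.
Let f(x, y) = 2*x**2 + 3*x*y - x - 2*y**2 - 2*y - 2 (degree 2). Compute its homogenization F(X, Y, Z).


F(X, Y, Z) = 2*X**2 + 3*X*Y - X*Z - 2*Y**2 - 2*Y*Z - 2*Z**2

deg(f) = 2.
Substitute x = X/Z, y = Y/Z into f, then multiply by Z^2.
  monomial 2·x^2·y^0 ↦ 2·X^2·Y^0·Z^0.
  monomial 3·x^1·y^1 ↦ 3·X^1·Y^1·Z^0.
  monomial -1·x^1·y^0 ↦ -1·X^1·Y^0·Z^1.
  monomial -2·x^0·y^2 ↦ -2·X^0·Y^2·Z^0.
  monomial -2·x^0·y^1 ↦ -2·X^0·Y^1·Z^1.
  monomial -2·x^0·y^0 ↦ -2·X^0·Y^0·Z^2.
Collecting: F(X, Y, Z) = 2*X**2 + 3*X*Y - X*Z - 2*Y**2 - 2*Y*Z - 2*Z**2.


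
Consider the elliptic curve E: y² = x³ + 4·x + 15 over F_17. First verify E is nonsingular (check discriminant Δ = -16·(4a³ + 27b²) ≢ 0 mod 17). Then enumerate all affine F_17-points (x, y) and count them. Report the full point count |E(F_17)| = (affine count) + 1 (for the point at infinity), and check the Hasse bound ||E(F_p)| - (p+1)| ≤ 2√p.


Affine points = {(0, 7), (0, 10), (6, 0), (8, 7), (8, 10), (9, 7), (9, 10), (10, 1), (10, 16), (11, 8), (11, 9), (15, 4), (15, 13)}; affine count = 13; |E(F_17)| = 14.

Discriminant check: Δ ∝ 4a³ + 27b² = 4·4³ + 27·15² = 4·64 + 27·225 ≡ 7 (mod 17). Nonzero ⇒ E is nonsingular.
For each x ∈ F_17, compute rhs = x³ + 4·x + 15 mod 17, then count y ∈ F_17 with y² ≡ rhs.
  x = 0: rhs = 15, matching y values: 7, 10 (2 points).
  x = 1: rhs = 3, matching y values: none (0 points).
  x = 2: rhs = 14, matching y values: none (0 points).
  x = 3: rhs = 3, matching y values: none (0 points).
  x = 4: rhs = 10, matching y values: none (0 points).
  x = 5: rhs = 7, matching y values: none (0 points).
  x = 6: rhs = 0, matching y values: 0 (1 points).
  x = 7: rhs = 12, matching y values: none (0 points).
  x = 8: rhs = 15, matching y values: 7, 10 (2 points).
  x = 9: rhs = 15, matching y values: 7, 10 (2 points).
  x = 10: rhs = 1, matching y values: 1, 16 (2 points).
  x = 11: rhs = 13, matching y values: 8, 9 (2 points).
  x = 12: rhs = 6, matching y values: none (0 points).
  x = 13: rhs = 3, matching y values: none (0 points).
  x = 14: rhs = 10, matching y values: none (0 points).
  x = 15: rhs = 16, matching y values: 4, 13 (2 points).
  x = 16: rhs = 10, matching y values: none (0 points).
Total affine count: 13.
Full point count |E(F_17)| = 13 + 1 = 14.
Hasse bound: |14 − (17+1)| = |-4| = 4 ≤ 2√17 ≈ 8.2462 ✓.


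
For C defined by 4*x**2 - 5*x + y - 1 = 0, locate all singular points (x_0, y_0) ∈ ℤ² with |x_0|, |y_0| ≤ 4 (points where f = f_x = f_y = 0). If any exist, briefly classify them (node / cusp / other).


No singular points in the scanned grid; C is smooth there.

Compute partial derivatives:
  f_x = 8*x - 5.
  f_y = 1.
f_y = 1 is a nonzero constant, so f_y never vanishes: no point (x, y) can satisfy f = f_x = f_y = 0. In particular no (x, y) ∈ {−4, ..., 4}² is singular; the curve is smooth.


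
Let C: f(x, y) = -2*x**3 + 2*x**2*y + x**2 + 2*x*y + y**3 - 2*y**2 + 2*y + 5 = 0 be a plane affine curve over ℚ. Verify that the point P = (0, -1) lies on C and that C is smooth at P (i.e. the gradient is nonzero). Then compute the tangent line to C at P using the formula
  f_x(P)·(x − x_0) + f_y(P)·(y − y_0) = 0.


Tangent line at P: -2*x + 9*y + 9 = 0.

Step 1: f(0, -1) = 0, so P lies on C.
Step 2: partial derivatives
  f_x(x, y) = -6*x**2 + 4*x*y + 2*x + 2*y, f_y(x, y) = 2*x**2 + 2*x + 3*y**2 - 4*y + 2.
  f_x(P) = -2, f_y(P) = 9 (gradient nonzero, so P is smooth).
Step 3: tangent line at P: -2·(x − 0) + 9·(y − -1) = 0.
Expanding: -2*x + 9*y + 9 = 0.


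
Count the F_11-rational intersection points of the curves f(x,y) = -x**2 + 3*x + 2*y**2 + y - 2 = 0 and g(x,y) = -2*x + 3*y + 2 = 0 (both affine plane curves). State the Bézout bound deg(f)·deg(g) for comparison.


Common zeros: {(1, 0), (5, 10)}; count = 2; Bézout bound = 2.

deg(f) = 2, deg(g) = 1, so Bézout bound = 2.
Scan x ∈ F_11. For each x, list the y ∈ F_11 with f(x, y) ≡ 0 and those with g(x, y) ≡ 0 (mod 11); the common zeros in that column are the intersection.
  x = 0: f ≡ 0 at y ∈ ∅; g ≡ 0 at y ∈ {3}; common: ∅.
  x = 1: f ≡ 0 at y ∈ {0, 5}; g ≡ 0 at y ∈ {0}; common: {0}.
  x = 2: f ≡ 0 at y ∈ {0, 5}; g ≡ 0 at y ∈ {8}; common: ∅.
  x = 3: f ≡ 0 at y ∈ ∅; g ≡ 0 at y ∈ {5}; common: ∅.
  x = 4: f ≡ 0 at y ∈ {7, 9}; g ≡ 0 at y ∈ {2}; common: ∅.
  x = 5: f ≡ 0 at y ∈ {6, 10}; g ≡ 0 at y ∈ {10}; common: {10}.
  x = 6: f ≡ 0 at y ∈ ∅; g ≡ 0 at y ∈ {7}; common: ∅.
  x = 7: f ≡ 0 at y ∈ ∅; g ≡ 0 at y ∈ {4}; common: ∅.
  x = 8: f ≡ 0 at y ∈ ∅; g ≡ 0 at y ∈ {1}; common: ∅.
  x = 9: f ≡ 0 at y ∈ {6, 10}; g ≡ 0 at y ∈ {9}; common: ∅.
  x = 10: f ≡ 0 at y ∈ {7, 9}; g ≡ 0 at y ∈ {6}; common: ∅.
Collecting: common zeros = {(1, 0), (5, 10)}, so the count is 2.
Comparison with the Bézout bound: 2 ≤ 2 = deg(f)·deg(g), as expected for curves with no common component (the bound is attained).


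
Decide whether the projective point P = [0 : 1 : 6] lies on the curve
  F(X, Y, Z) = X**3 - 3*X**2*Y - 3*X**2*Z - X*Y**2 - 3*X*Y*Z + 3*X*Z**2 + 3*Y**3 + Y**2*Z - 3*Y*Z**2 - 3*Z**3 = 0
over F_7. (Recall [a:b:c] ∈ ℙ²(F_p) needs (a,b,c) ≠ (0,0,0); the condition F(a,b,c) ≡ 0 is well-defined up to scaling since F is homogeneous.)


F(0,1,6) ≡ 2 (mod 7); P is NOT on the curve.

Evaluate F(0, 1, 6) term-by-term (mod 7).
  X**3 ↦ 1·0·1·1 = 0
  -3*X**2*Y ↦ -3·0·1·1 = 0
  -3*X**2*Z ↦ -3·0·1·6 = 0
  -X*Y**2 ↦ -1·0·1·1 = 0
  -3*X*Y*Z ↦ -3·0·1·6 = 0
  3*X*Z**2 ↦ 3·0·1·36 = 0
  3*Y**3 ↦ 3·1·1·1 = 3
  Y**2*Z ↦ 1·1·1·6 = 6
  -3*Y*Z**2 ↦ -3·1·1·36 = -108
  -3*Z**3 ↦ -3·1·1·216 = -648
Sum: F(0, 1, 6) = (0) + (0) + (0) + (0) + (0) + (0) + (3) + (6) + (-108) + (-648) = -747.
Reducing mod 7: -747 ≡ 2 (mod 7).
Since F(a, b, c) ≡ 2 ≠ 0 (mod 7), P does NOT lie on the curve.


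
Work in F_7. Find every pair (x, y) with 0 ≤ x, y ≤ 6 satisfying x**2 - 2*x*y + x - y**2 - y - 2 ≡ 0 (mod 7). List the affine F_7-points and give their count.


Affine F_7-points: {(0, 3), (1, 0), (1, 4), (5, 0), (5, 3), (6, 4)}; count = 6.

For each of the 49 pairs (x, y) ∈ F_7², evaluate f(x, y) mod 7. Record the zeros.
  x = 0: [0↦5, 1↦3, 2↦6, 3↦0, 4↦6, 5↦3, 6↦5]  zeros at y ∈ {3}
  x = 1: [0↦0, 1↦3, 2↦4, 3↦3, 4↦0, 5↦2, 6↦2]  zeros at y ∈ {0, 4}
  x = 2: [0↦4, 1↦5, 2↦4, 3↦1, 4↦3, 5↦3, 6↦1]  zeros at y ∈ ∅
  x = 3: [0↦3, 1↦2, 2↦6, 3↦1, 4↦1, 5↦6, 6↦2]  zeros at y ∈ ∅
  x = 4: [0↦4, 1↦1, 2↦3, 3↦3, 4↦1, 5↦4, 6↦5]  zeros at y ∈ ∅
  x = 5: [0↦0, 1↦2, 2↦2, 3↦0, 4↦3, 5↦4, 6↦3]  zeros at y ∈ {0, 3}
  x = 6: [0↦5, 1↦5, 2↦3, 3↦6, 4↦0, 5↦6, 6↦3]  zeros at y ∈ {4}
Collecting zeros: affine points = {(0, 3), (1, 0), (1, 4), (5, 0), (5, 3), (6, 4)}.
Total count |C(F_7)_aff| = 6.


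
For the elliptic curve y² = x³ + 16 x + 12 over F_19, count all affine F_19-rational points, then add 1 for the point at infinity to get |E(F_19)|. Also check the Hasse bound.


Affine points = {(3, 7), (3, 12), (4, 8), (4, 11), (6, 1), (6, 18), (7, 7), (7, 12), (8, 5), (8, 14), (9, 7), (9, 12), (13, 2), (13, 17), (14, 4), (14, 15), (15, 6), (15, 13)}; affine count = 18; |E(F_19)| = 19.

Discriminant check: Δ ∝ 4a³ + 27b² = 4·16³ + 27·12² = 4·4096 + 27·144 ≡ 18 (mod 19). Nonzero ⇒ E is nonsingular.
For each x ∈ F_19, compute rhs = x³ + 16·x + 12 mod 19, then count y ∈ F_19 with y² ≡ rhs.
  x = 0: rhs = 12, matching y values: none (0 points).
  x = 1: rhs = 10, matching y values: none (0 points).
  x = 2: rhs = 14, matching y values: none (0 points).
  x = 3: rhs = 11, matching y values: 7, 12 (2 points).
  x = 4: rhs = 7, matching y values: 8, 11 (2 points).
  x = 5: rhs = 8, matching y values: none (0 points).
  x = 6: rhs = 1, matching y values: 1, 18 (2 points).
  x = 7: rhs = 11, matching y values: 7, 12 (2 points).
  x = 8: rhs = 6, matching y values: 5, 14 (2 points).
  x = 9: rhs = 11, matching y values: 7, 12 (2 points).
  x = 10: rhs = 13, matching y values: none (0 points).
  x = 11: rhs = 18, matching y values: none (0 points).
  x = 12: rhs = 13, matching y values: none (0 points).
  x = 13: rhs = 4, matching y values: 2, 17 (2 points).
  x = 14: rhs = 16, matching y values: 4, 15 (2 points).
  x = 15: rhs = 17, matching y values: 6, 13 (2 points).
  x = 16: rhs = 13, matching y values: none (0 points).
  x = 17: rhs = 10, matching y values: none (0 points).
  x = 18: rhs = 14, matching y values: none (0 points).
Total affine count: 18.
Full point count |E(F_19)| = 18 + 1 = 19.
Hasse bound: |19 − (19+1)| = |-1| = 1 ≤ 2√19 ≈ 8.7178 ✓.


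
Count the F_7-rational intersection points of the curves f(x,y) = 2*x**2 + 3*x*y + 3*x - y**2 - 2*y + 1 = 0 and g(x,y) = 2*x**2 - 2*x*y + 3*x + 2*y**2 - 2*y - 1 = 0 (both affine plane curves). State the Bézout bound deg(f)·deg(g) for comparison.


Common zeros: ∅; count = 0; Bézout bound = 4.

deg(f) = 2, deg(g) = 2, so Bézout bound = 4.
Scan x ∈ F_7. For each x, list the y ∈ F_7 with f(x, y) ≡ 0 and those with g(x, y) ≡ 0 (mod 7); the common zeros in that column are the intersection.
  x = 0: f ≡ 0 at y ∈ {2, 3}; g ≡ 0 at y ∈ ∅; common: ∅.
  x = 1: f ≡ 0 at y ∈ {3, 5}; g ≡ 0 at y ∈ ∅; common: ∅.
  x = 2: f ≡ 0 at y ∈ ∅; g ≡ 0 at y ∈ {4, 6}; common: ∅.
  x = 3: f ≡ 0 at y ∈ {0}; g ≡ 0 at y ∈ ∅; common: ∅.
  x = 4: f ≡ 0 at y ∈ {5}; g ≡ 0 at y ∈ {1, 4}; common: ∅.
  x = 5: f ≡ 0 at y ∈ ∅; g ≡ 0 at y ∈ ∅; common: ∅.
  x = 6: f ≡ 0 at y ∈ {0, 2}; g ≡ 0 at y ∈ {1, 6}; common: ∅.
Collecting: common zeros = ∅, so the count is 0.
Comparison with the Bézout bound: 0 ≤ 4 = deg(f)·deg(g), as expected for curves with no common component (the affine F_7-count falls short of the bound because intersections may lie at infinity, over extension fields, or carry multiplicity).


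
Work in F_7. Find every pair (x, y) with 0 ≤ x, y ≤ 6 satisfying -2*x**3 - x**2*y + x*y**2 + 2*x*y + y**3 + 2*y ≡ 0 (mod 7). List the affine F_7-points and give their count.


Affine F_7-points: {(0, 0), (2, 3), (4, 6), (5, 3)}; count = 4.

For each of the 49 pairs (x, y) ∈ F_7², evaluate f(x, y) mod 7. Record the zeros.
  x = 0: [0↦0, 1↦3, 2↦5, 3↦5, 4↦2, 5↦2, 6↦4]  zeros at y ∈ {0}
  x = 1: [0↦5, 1↦3, 2↦2, 3↦1, 4↦6, 5↦2, 6↦2]  zeros at y ∈ ∅
  x = 2: [0↦5, 1↦3, 2↦4, 3↦0, 4↦4, 5↦1, 6↦4]  zeros at y ∈ {3}
  x = 3: [0↦2, 1↦5, 2↦6, 3↦4, 4↦5, 5↦1, 6↦5]  zeros at y ∈ ∅
  x = 4: [0↦5, 1↦4, 2↦3, 3↦1, 4↦4, 5↦4, 6↦0]  zeros at y ∈ {6}
  x = 5: [0↦2, 1↦2, 2↦4, 3↦0, 4↦3, 5↦5, 6↦5]  zeros at y ∈ {3}
  x = 6: [0↦2, 1↦1, 2↦4, 3↦3, 4↦4, 5↦6, 6↦1]  zeros at y ∈ ∅
Collecting zeros: affine points = {(0, 0), (2, 3), (4, 6), (5, 3)}.
Total count |C(F_7)_aff| = 4.


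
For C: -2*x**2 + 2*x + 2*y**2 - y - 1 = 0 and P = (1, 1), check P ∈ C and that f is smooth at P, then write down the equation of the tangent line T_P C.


Tangent line at P: -2*x + 3*y - 1 = 0.

Step 1: f(1, 1) = 0, so P lies on C.
Step 2: partial derivatives
  f_x(x, y) = 2 - 4*x, f_y(x, y) = 4*y - 1.
  f_x(P) = -2, f_y(P) = 3 (gradient nonzero, so P is smooth).
Step 3: tangent line at P: -2·(x − 1) + 3·(y − 1) = 0.
Expanding: -2*x + 3*y - 1 = 0.


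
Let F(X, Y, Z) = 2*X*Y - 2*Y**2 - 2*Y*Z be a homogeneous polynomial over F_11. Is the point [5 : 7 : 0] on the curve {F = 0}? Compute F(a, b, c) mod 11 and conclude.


F(5,7,0) ≡ 5 (mod 11); P is NOT on the curve.

Evaluate F(5, 7, 0) term-by-term (mod 11).
  2*X*Y ↦ 2·5·7·1 = 70
  -2*Y**2 ↦ -2·1·49·1 = -98
  -2*Y*Z ↦ -2·1·7·0 = 0
Sum: F(5, 7, 0) = (70) + (-98) + (0) = -28.
Reducing mod 11: -28 ≡ 5 (mod 11).
Since F(a, b, c) ≡ 5 ≠ 0 (mod 11), P does NOT lie on the curve.


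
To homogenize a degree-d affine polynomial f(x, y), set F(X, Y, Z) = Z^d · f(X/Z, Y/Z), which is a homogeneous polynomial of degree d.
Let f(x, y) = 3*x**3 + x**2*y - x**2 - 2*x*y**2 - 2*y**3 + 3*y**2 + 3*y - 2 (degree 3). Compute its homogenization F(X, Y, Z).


F(X, Y, Z) = 3*X**3 + X**2*Y - X**2*Z - 2*X*Y**2 - 2*Y**3 + 3*Y**2*Z + 3*Y*Z**2 - 2*Z**3

deg(f) = 3.
Substitute x = X/Z, y = Y/Z into f, then multiply by Z^3.
  monomial 3·x^3·y^0 ↦ 3·X^3·Y^0·Z^0.
  monomial 1·x^2·y^1 ↦ 1·X^2·Y^1·Z^0.
  monomial -1·x^2·y^0 ↦ -1·X^2·Y^0·Z^1.
  monomial -2·x^1·y^2 ↦ -2·X^1·Y^2·Z^0.
  monomial -2·x^0·y^3 ↦ -2·X^0·Y^3·Z^0.
  monomial 3·x^0·y^2 ↦ 3·X^0·Y^2·Z^1.
  monomial 3·x^0·y^1 ↦ 3·X^0·Y^1·Z^2.
  monomial -2·x^0·y^0 ↦ -2·X^0·Y^0·Z^3.
Collecting: F(X, Y, Z) = 3*X**3 + X**2*Y - X**2*Z - 2*X*Y**2 - 2*Y**3 + 3*Y**2*Z + 3*Y*Z**2 - 2*Z**3.


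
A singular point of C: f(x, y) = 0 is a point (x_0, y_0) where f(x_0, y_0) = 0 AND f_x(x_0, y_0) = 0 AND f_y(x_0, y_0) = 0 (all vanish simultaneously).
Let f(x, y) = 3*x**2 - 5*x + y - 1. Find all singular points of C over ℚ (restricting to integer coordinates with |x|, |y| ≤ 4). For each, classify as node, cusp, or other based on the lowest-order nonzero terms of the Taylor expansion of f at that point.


No singular points in the scanned grid; C is smooth there.

Compute partial derivatives:
  f_x = 6*x - 5.
  f_y = 1.
f_y = 1 is a nonzero constant, so f_y never vanishes: no point (x, y) can satisfy f = f_x = f_y = 0. In particular no (x, y) ∈ {−4, ..., 4}² is singular; the curve is smooth.


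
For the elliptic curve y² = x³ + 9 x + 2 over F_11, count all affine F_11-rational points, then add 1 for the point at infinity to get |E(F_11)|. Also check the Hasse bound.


Affine points = {(1, 1), (1, 10), (3, 1), (3, 10), (4, 5), (4, 6), (7, 1), (7, 10), (8, 5), (8, 6), (9, 3), (9, 8), (10, 5), (10, 6)}; affine count = 14; |E(F_11)| = 15.

Discriminant check: Δ ∝ 4a³ + 27b² = 4·9³ + 27·2² = 4·729 + 27·4 ≡ 10 (mod 11). Nonzero ⇒ E is nonsingular.
For each x ∈ F_11, compute rhs = x³ + 9·x + 2 mod 11, then count y ∈ F_11 with y² ≡ rhs.
  x = 0: rhs = 2, matching y values: none (0 points).
  x = 1: rhs = 1, matching y values: 1, 10 (2 points).
  x = 2: rhs = 6, matching y values: none (0 points).
  x = 3: rhs = 1, matching y values: 1, 10 (2 points).
  x = 4: rhs = 3, matching y values: 5, 6 (2 points).
  x = 5: rhs = 7, matching y values: none (0 points).
  x = 6: rhs = 8, matching y values: none (0 points).
  x = 7: rhs = 1, matching y values: 1, 10 (2 points).
  x = 8: rhs = 3, matching y values: 5, 6 (2 points).
  x = 9: rhs = 9, matching y values: 3, 8 (2 points).
  x = 10: rhs = 3, matching y values: 5, 6 (2 points).
Total affine count: 14.
Full point count |E(F_11)| = 14 + 1 = 15.
Hasse bound: |15 − (11+1)| = |3| = 3 ≤ 2√11 ≈ 6.6332 ✓.


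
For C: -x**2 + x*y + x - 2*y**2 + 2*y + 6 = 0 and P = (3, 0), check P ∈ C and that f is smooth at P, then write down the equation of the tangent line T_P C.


Tangent line at P: -5*x + 5*y + 15 = 0.

Step 1: f(3, 0) = 0, so P lies on C.
Step 2: partial derivatives
  f_x(x, y) = -2*x + y + 1, f_y(x, y) = x - 4*y + 2.
  f_x(P) = -5, f_y(P) = 5 (gradient nonzero, so P is smooth).
Step 3: tangent line at P: -5·(x − 3) + 5·(y − 0) = 0.
Expanding: -5*x + 5*y + 15 = 0.


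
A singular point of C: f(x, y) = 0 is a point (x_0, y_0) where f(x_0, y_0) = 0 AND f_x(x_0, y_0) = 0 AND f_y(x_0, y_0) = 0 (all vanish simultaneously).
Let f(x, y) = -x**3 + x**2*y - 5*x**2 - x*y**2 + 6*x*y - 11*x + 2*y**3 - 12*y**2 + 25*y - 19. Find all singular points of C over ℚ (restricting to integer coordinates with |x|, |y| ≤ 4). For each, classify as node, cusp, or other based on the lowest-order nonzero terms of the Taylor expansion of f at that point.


Singular points: {(-1, 2)}; classification: cusp.

Compute partial derivatives:
  f_x = -3*x**2 + 2*x*y - 10*x - y**2 + 6*y - 11.
  f_y = x**2 - 2*x*y + 6*x + 6*y**2 - 24*y + 25.
Scan x_0 ∈ {−4, ..., 4}. For each x_0, f_y(x_0, y) is a polynomial in y; find its integer roots y ∈ {−4, ..., 4}, then test f_x and f at those candidates.
  x = -4: f_y(-4, y) = 6*y**2 - 16*y + 17; no integer root y with |y| ≤ 4.
  x = -3: f_y(-3, y) = 6*y**2 - 18*y + 16; no integer root y with |y| ≤ 4.
  x = -2: f_y(-2, y) = 6*y**2 - 20*y + 17; no integer root y with |y| ≤ 4.
  x = -1: f_y(-1, y) = 6*y**2 - 22*y + 20; vanishes at y ∈ {2}. (-1, 2): f_x = 0, f = 0 — SINGULAR.
  x = 0: f_y(0, y) = 6*y**2 - 24*y + 25; no integer root y with |y| ≤ 4.
  x = 1: f_y(1, y) = 6*y**2 - 26*y + 32; no integer root y with |y| ≤ 4.
  x = 2: f_y(2, y) = 6*y**2 - 28*y + 41; no integer root y with |y| ≤ 4.
  x = 3: f_y(3, y) = 6*y**2 - 30*y + 52; no integer root y with |y| ≤ 4.
  x = 4: f_y(4, y) = 6*y**2 - 32*y + 65; no integer root y with |y| ≤ 4.
Only singular point on the grid: (-1, 2).
Classify: substitute x = -1 + u, y = 2 + v and expand: f = -u**3 + u**2*v - u*v**2 + 2*v**3 + v**2.
No constant or linear terms (consistent with a singular point). Quadratic part: v**2. Cubic part: -u**3 + u**2*v - u*v**2 + 2*v**3.
The quadratic part v**2 is a perfect square, so there is a single (double) tangent line v = 0, i.e. y = 2. Restricting the cubic part to that line (v = 0) leaves -u**3 ≠ 0, so f is not divisible by v and the branch is v² ≈ u**3 to lowest order — this is a cusp.
Classification: cusp.


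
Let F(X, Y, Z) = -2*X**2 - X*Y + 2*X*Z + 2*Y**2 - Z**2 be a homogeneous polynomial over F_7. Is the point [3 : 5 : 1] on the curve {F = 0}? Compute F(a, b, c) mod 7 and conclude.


F(3,5,1) ≡ 1 (mod 7); P is NOT on the curve.

Evaluate F(3, 5, 1) term-by-term (mod 7).
  -2*X**2 ↦ -2·9·1·1 = -18
  -X*Y ↦ -1·3·5·1 = -15
  2*X*Z ↦ 2·3·1·1 = 6
  2*Y**2 ↦ 2·1·25·1 = 50
  -Z**2 ↦ -1·1·1·1 = -1
Sum: F(3, 5, 1) = (-18) + (-15) + (6) + (50) + (-1) = 22.
Reducing mod 7: 22 ≡ 1 (mod 7).
Since F(a, b, c) ≡ 1 ≠ 0 (mod 7), P does NOT lie on the curve.


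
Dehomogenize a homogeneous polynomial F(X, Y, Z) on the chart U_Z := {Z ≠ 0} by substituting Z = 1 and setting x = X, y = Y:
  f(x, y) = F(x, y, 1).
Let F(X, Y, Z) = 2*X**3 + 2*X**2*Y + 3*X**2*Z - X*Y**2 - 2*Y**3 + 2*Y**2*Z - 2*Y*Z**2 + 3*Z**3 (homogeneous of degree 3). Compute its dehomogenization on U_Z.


f(x, y) = 2*x**3 + 2*x**2*y + 3*x**2 - x*y**2 - 2*y**3 + 2*y**2 - 2*y + 3

On U_Z we set Z = 1. Each monomial c·X^i·Y^j·Z^k in F becomes c·x^i·y^j·1^k = c·x^i·y^j.
Substituting Z = 1: F(X, Y, 1) = 2*x**3 + 2*x**2*y + 3*x**2 - x*y**2 - 2*y**3 + 2*y**2 - 2*y + 3.
Note: deg(f) ≤ deg(F) = 3; strict inequality happens when F is divisible by Z (lost terms).


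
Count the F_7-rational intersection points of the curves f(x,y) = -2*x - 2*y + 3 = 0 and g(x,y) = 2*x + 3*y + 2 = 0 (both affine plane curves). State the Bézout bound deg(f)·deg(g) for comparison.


Common zeros: {(3, 2)}; count = 1; Bézout bound = 1.

deg(f) = 1, deg(g) = 1, so Bézout bound = 1.
Scan x ∈ F_7. For each x, list the y ∈ F_7 with f(x, y) ≡ 0 and those with g(x, y) ≡ 0 (mod 7); the common zeros in that column are the intersection.
  x = 0: f ≡ 0 at y ∈ {5}; g ≡ 0 at y ∈ {4}; common: ∅.
  x = 1: f ≡ 0 at y ∈ {4}; g ≡ 0 at y ∈ {1}; common: ∅.
  x = 2: f ≡ 0 at y ∈ {3}; g ≡ 0 at y ∈ {5}; common: ∅.
  x = 3: f ≡ 0 at y ∈ {2}; g ≡ 0 at y ∈ {2}; common: {2}.
  x = 4: f ≡ 0 at y ∈ {1}; g ≡ 0 at y ∈ {6}; common: ∅.
  x = 5: f ≡ 0 at y ∈ {0}; g ≡ 0 at y ∈ {3}; common: ∅.
  x = 6: f ≡ 0 at y ∈ {6}; g ≡ 0 at y ∈ {0}; common: ∅.
Collecting: common zeros = {(3, 2)}, so the count is 1.
Comparison with the Bézout bound: 1 ≤ 1 = deg(f)·deg(g), as expected for curves with no common component (the bound is attained).


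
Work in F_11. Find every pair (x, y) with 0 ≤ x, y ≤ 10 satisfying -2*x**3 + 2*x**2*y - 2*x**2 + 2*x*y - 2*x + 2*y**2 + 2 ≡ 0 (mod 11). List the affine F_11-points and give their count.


Affine F_11-points: {(1, 4), (1, 5), (2, 8), (5, 0), (5, 3), (6, 5), (6, 8), (7, 1), (7, 9), (8, 0), (8, 5), (9, 3), (9, 6), (10, 3), (10, 8)}; count = 15.

For each of the 121 pairs (x, y) ∈ F_11², evaluate f(x, y) mod 11. Record the zeros.
  x = 0: [0↦2, 1↦4, 2↦10, 3↦9, 4↦1, 5↦8, 6↦8, 7↦1, 8↦9, 9↦10, 10↦4]  zeros at y ∈ ∅
  x = 1: [0↦7, 1↦2, 2↦1, 3↦4, 4↦0, 5↦0, 6↦4, 7↦1, 8↦2, 9↦7, 10↦5]  zeros at y ∈ {4, 5}
  x = 2: [0↦7, 1↦10, 2↦6, 3↦6, 4↦10, 5↦7, 6↦8, 7↦2, 8↦0, 9↦2, 10↦8]  zeros at y ∈ {8}
  x = 3: [0↦1, 1↦5, 2↦2, 3↦3, 4↦8, 5↦6, 6↦8, 7↦3, 8↦2, 9↦5, 10↦1]  zeros at y ∈ ∅
  x = 4: [0↦10, 1↦8, 2↦10, 3↦5, 4↦4, 5↦7, 6↦3, 7↦3, 8↦7, 9↦4, 10↦5]  zeros at y ∈ ∅
  x = 5: [0↦0, 1↦7, 2↦7, 3↦0, 4↦8, 5↦9, 6↦3, 7↦1, 8↦3, 9↦9, 10↦8]  zeros at y ∈ {0, 3}
  x = 6: [0↦3, 1↦1, 2↦3, 3↦9, 4↦8, 5↦0, 6↦7, 7↦7, 8↦0, 9↦8, 10↦9]  zeros at y ∈ {5, 8}
  x = 7: [0↦7, 1↦0, 2↦8, 3↦9, 4↦3, 5↦1, 6↦3, 7↦9, 8↦8, 9↦0, 10↦7]  zeros at y ∈ {1, 9}
  x = 8: [0↦0, 1↦3, 2↦10, 3↦10, 4↦3, 5↦0, 6↦1, 7↦6, 8↦4, 9↦6, 10↦1]  zeros at y ∈ {0, 5}
  x = 9: [0↦3, 1↦9, 2↦8, 3↦0, 4↦7, 5↦7, 6↦0, 7↦8, 8↦9, 9↦3, 10↦1]  zeros at y ∈ {3, 6}
  x = 10: [0↦4, 1↦6, 2↦1, 3↦0, 4↦3, 5↦10, 6↦10, 7↦3, 8↦0, 9↦1, 10↦6]  zeros at y ∈ {3, 8}
Collecting zeros: affine points = {(1, 4), (1, 5), (2, 8), (5, 0), (5, 3), (6, 5), (6, 8), (7, 1), (7, 9), (8, 0), (8, 5), (9, 3), (9, 6), (10, 3), (10, 8)}.
Total count |C(F_11)_aff| = 15.


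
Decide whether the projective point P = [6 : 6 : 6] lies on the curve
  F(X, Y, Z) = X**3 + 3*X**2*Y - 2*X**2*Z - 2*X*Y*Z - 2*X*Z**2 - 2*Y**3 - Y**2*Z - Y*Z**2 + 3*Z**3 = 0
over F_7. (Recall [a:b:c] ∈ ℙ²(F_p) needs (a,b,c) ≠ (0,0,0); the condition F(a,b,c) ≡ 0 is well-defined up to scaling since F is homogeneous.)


F(6,6,6) ≡ 3 (mod 7); P is NOT on the curve.

Evaluate F(6, 6, 6) term-by-term (mod 7).
  X**3 ↦ 1·216·1·1 = 216
  3*X**2*Y ↦ 3·36·6·1 = 648
  -2*X**2*Z ↦ -2·36·1·6 = -432
  -2*X*Y*Z ↦ -2·6·6·6 = -432
  -2*X*Z**2 ↦ -2·6·1·36 = -432
  -2*Y**3 ↦ -2·1·216·1 = -432
  -Y**2*Z ↦ -1·1·36·6 = -216
  -Y*Z**2 ↦ -1·1·6·36 = -216
  3*Z**3 ↦ 3·1·1·216 = 648
Sum: F(6, 6, 6) = (216) + (648) + (-432) + (-432) + (-432) + (-432) + (-216) + (-216) + (648) = -648.
Reducing mod 7: -648 ≡ 3 (mod 7).
Since F(a, b, c) ≡ 3 ≠ 0 (mod 7), P does NOT lie on the curve.


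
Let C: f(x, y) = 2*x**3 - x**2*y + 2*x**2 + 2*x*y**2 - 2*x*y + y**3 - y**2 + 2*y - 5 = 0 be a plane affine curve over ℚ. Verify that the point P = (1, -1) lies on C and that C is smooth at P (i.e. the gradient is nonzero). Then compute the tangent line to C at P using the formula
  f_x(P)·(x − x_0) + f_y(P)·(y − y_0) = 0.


Tangent line at P: 16*x - 16 = 0.

Step 1: f(1, -1) = 0, so P lies on C.
Step 2: partial derivatives
  f_x(x, y) = 6*x**2 - 2*x*y + 4*x + 2*y**2 - 2*y, f_y(x, y) = -x**2 + 4*x*y - 2*x + 3*y**2 - 2*y + 2.
  f_x(P) = 16, f_y(P) = 0 (gradient nonzero, so P is smooth).
Step 3: tangent line at P: 16·(x − 1) + 0·(y − -1) = 0.
Expanding: 16*x - 16 = 0.


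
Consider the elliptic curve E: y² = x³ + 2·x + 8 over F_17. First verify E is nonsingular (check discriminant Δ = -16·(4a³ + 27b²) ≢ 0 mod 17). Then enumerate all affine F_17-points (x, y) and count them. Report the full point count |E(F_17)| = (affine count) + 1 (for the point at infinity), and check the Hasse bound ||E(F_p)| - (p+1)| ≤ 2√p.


Affine points = {(0, 5), (0, 12), (6, 7), (6, 10), (7, 5), (7, 12), (8, 3), (8, 14), (10, 5), (10, 12), (11, 1), (11, 16), (12, 3), (12, 14), (13, 2), (13, 15), (14, 3), (14, 14), (15, 8), (15, 9)}; affine count = 20; |E(F_17)| = 21.

Discriminant check: Δ ∝ 4a³ + 27b² = 4·2³ + 27·8² = 4·8 + 27·64 ≡ 9 (mod 17). Nonzero ⇒ E is nonsingular.
For each x ∈ F_17, compute rhs = x³ + 2·x + 8 mod 17, then count y ∈ F_17 with y² ≡ rhs.
  x = 0: rhs = 8, matching y values: 5, 12 (2 points).
  x = 1: rhs = 11, matching y values: none (0 points).
  x = 2: rhs = 3, matching y values: none (0 points).
  x = 3: rhs = 7, matching y values: none (0 points).
  x = 4: rhs = 12, matching y values: none (0 points).
  x = 5: rhs = 7, matching y values: none (0 points).
  x = 6: rhs = 15, matching y values: 7, 10 (2 points).
  x = 7: rhs = 8, matching y values: 5, 12 (2 points).
  x = 8: rhs = 9, matching y values: 3, 14 (2 points).
  x = 9: rhs = 7, matching y values: none (0 points).
  x = 10: rhs = 8, matching y values: 5, 12 (2 points).
  x = 11: rhs = 1, matching y values: 1, 16 (2 points).
  x = 12: rhs = 9, matching y values: 3, 14 (2 points).
  x = 13: rhs = 4, matching y values: 2, 15 (2 points).
  x = 14: rhs = 9, matching y values: 3, 14 (2 points).
  x = 15: rhs = 13, matching y values: 8, 9 (2 points).
  x = 16: rhs = 5, matching y values: none (0 points).
Total affine count: 20.
Full point count |E(F_17)| = 20 + 1 = 21.
Hasse bound: |21 − (17+1)| = |3| = 3 ≤ 2√17 ≈ 8.2462 ✓.


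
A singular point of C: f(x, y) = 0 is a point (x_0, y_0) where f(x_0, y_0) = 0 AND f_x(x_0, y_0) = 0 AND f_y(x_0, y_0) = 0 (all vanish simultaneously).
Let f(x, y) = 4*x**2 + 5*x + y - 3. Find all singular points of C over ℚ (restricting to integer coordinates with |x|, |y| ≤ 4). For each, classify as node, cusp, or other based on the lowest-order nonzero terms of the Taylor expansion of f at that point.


No singular points in the scanned grid; C is smooth there.

Compute partial derivatives:
  f_x = 8*x + 5.
  f_y = 1.
f_y = 1 is a nonzero constant, so f_y never vanishes: no point (x, y) can satisfy f = f_x = f_y = 0. In particular no (x, y) ∈ {−4, ..., 4}² is singular; the curve is smooth.


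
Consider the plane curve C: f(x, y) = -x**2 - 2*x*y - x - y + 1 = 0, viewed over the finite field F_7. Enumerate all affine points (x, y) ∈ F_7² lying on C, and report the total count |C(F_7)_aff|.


Affine F_7-points: {(0, 1), (1, 2), (2, 6), (4, 1), (5, 5), (6, 6)}; count = 6.

For each of the 49 pairs (x, y) ∈ F_7², evaluate f(x, y) mod 7. Record the zeros.
  x = 0: [0↦1, 1↦0, 2↦6, 3↦5, 4↦4, 5↦3, 6↦2]  zeros at y ∈ {1}
  x = 1: [0↦6, 1↦3, 2↦0, 3↦4, 4↦1, 5↦5, 6↦2]  zeros at y ∈ {2}
  x = 2: [0↦2, 1↦4, 2↦6, 3↦1, 4↦3, 5↦5, 6↦0]  zeros at y ∈ {6}
  x = 3: [0↦3, 1↦3, 2↦3, 3↦3, 4↦3, 5↦3, 6↦3]  zeros at y ∈ ∅
  x = 4: [0↦2, 1↦0, 2↦5, 3↦3, 4↦1, 5↦6, 6↦4]  zeros at y ∈ {1}
  x = 5: [0↦6, 1↦2, 2↦5, 3↦1, 4↦4, 5↦0, 6↦3]  zeros at y ∈ {5}
  x = 6: [0↦1, 1↦2, 2↦3, 3↦4, 4↦5, 5↦6, 6↦0]  zeros at y ∈ {6}
Collecting zeros: affine points = {(0, 1), (1, 2), (2, 6), (4, 1), (5, 5), (6, 6)}.
Total count |C(F_7)_aff| = 6.


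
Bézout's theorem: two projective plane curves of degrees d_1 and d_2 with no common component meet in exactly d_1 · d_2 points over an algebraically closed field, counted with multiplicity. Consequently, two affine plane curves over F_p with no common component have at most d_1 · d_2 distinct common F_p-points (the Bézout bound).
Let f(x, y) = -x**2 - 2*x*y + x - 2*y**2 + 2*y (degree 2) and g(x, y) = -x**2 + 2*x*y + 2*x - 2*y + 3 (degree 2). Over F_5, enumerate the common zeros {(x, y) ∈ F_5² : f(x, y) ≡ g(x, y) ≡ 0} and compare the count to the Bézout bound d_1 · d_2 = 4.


Common zeros: ∅; count = 0; Bézout bound = 4.

deg(f) = 2, deg(g) = 2, so Bézout bound = 4.
Scan x ∈ F_5. For each x, list the y ∈ F_5 with f(x, y) ≡ 0 and those with g(x, y) ≡ 0 (mod 5); the common zeros in that column are the intersection.
  x = 0: f ≡ 0 at y ∈ {0, 1}; g ≡ 0 at y ∈ {4}; common: ∅.
  x = 1: f ≡ 0 at y ∈ {0}; g ≡ 0 at y ∈ ∅; common: ∅.
  x = 2: f ≡ 0 at y ∈ ∅; g ≡ 0 at y ∈ {1}; common: ∅.
  x = 3: f ≡ 0 at y ∈ ∅; g ≡ 0 at y ∈ {0}; common: ∅.
  x = 4: f ≡ 0 at y ∈ {1}; g ≡ 0 at y ∈ {0}; common: ∅.
Collecting: common zeros = ∅, so the count is 0.
Comparison with the Bézout bound: 0 ≤ 4 = deg(f)·deg(g), as expected for curves with no common component (the affine F_5-count falls short of the bound because intersections may lie at infinity, over extension fields, or carry multiplicity).


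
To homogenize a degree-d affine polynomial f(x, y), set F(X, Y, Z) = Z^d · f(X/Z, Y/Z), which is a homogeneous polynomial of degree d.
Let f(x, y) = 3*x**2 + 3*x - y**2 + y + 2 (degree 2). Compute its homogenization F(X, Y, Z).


F(X, Y, Z) = 3*X**2 + 3*X*Z - Y**2 + Y*Z + 2*Z**2

deg(f) = 2.
Substitute x = X/Z, y = Y/Z into f, then multiply by Z^2.
  monomial 3·x^2·y^0 ↦ 3·X^2·Y^0·Z^0.
  monomial 3·x^1·y^0 ↦ 3·X^1·Y^0·Z^1.
  monomial -1·x^0·y^2 ↦ -1·X^0·Y^2·Z^0.
  monomial 1·x^0·y^1 ↦ 1·X^0·Y^1·Z^1.
  monomial 2·x^0·y^0 ↦ 2·X^0·Y^0·Z^2.
Collecting: F(X, Y, Z) = 3*X**2 + 3*X*Z - Y**2 + Y*Z + 2*Z**2.


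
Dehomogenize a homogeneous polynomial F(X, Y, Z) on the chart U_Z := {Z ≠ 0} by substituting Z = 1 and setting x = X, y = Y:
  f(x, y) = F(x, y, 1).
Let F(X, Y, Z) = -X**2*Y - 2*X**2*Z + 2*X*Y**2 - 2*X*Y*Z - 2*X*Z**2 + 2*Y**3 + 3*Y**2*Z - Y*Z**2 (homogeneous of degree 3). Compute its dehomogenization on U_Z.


f(x, y) = -x**2*y - 2*x**2 + 2*x*y**2 - 2*x*y - 2*x + 2*y**3 + 3*y**2 - y

On U_Z we set Z = 1. Each monomial c·X^i·Y^j·Z^k in F becomes c·x^i·y^j·1^k = c·x^i·y^j.
Substituting Z = 1: F(X, Y, 1) = -x**2*y - 2*x**2 + 2*x*y**2 - 2*x*y - 2*x + 2*y**3 + 3*y**2 - y.
Note: deg(f) ≤ deg(F) = 3; strict inequality happens when F is divisible by Z (lost terms).


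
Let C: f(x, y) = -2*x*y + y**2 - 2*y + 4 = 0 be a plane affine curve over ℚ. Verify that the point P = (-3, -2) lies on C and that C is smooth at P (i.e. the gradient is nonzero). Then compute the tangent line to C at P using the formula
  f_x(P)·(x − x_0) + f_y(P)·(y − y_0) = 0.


Tangent line at P: 4*x + 12 = 0.

Step 1: f(-3, -2) = 0, so P lies on C.
Step 2: partial derivatives
  f_x(x, y) = -2*y, f_y(x, y) = -2*x + 2*y - 2.
  f_x(P) = 4, f_y(P) = 0 (gradient nonzero, so P is smooth).
Step 3: tangent line at P: 4·(x − -3) + 0·(y − -2) = 0.
Expanding: 4*x + 12 = 0.
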